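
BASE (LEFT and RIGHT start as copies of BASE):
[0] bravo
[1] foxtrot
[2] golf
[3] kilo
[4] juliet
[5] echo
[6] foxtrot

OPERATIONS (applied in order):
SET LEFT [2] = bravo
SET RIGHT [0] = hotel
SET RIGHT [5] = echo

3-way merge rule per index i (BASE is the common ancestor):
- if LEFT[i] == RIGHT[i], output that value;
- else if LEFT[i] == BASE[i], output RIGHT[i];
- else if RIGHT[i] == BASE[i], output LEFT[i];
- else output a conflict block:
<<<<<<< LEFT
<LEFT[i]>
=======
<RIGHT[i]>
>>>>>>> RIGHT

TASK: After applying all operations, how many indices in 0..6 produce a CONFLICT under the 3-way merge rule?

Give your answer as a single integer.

Answer: 0

Derivation:
Final LEFT:  [bravo, foxtrot, bravo, kilo, juliet, echo, foxtrot]
Final RIGHT: [hotel, foxtrot, golf, kilo, juliet, echo, foxtrot]
i=0: L=bravo=BASE, R=hotel -> take RIGHT -> hotel
i=1: L=foxtrot R=foxtrot -> agree -> foxtrot
i=2: L=bravo, R=golf=BASE -> take LEFT -> bravo
i=3: L=kilo R=kilo -> agree -> kilo
i=4: L=juliet R=juliet -> agree -> juliet
i=5: L=echo R=echo -> agree -> echo
i=6: L=foxtrot R=foxtrot -> agree -> foxtrot
Conflict count: 0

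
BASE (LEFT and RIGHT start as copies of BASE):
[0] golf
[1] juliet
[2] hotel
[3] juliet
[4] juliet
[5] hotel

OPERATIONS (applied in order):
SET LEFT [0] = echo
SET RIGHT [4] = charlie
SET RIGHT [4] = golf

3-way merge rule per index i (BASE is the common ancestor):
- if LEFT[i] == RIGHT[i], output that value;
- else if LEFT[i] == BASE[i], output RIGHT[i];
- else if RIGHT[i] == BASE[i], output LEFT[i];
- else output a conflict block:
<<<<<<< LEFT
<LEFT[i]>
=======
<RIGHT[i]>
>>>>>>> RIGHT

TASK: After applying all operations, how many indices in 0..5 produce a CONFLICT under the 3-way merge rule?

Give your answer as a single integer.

Answer: 0

Derivation:
Final LEFT:  [echo, juliet, hotel, juliet, juliet, hotel]
Final RIGHT: [golf, juliet, hotel, juliet, golf, hotel]
i=0: L=echo, R=golf=BASE -> take LEFT -> echo
i=1: L=juliet R=juliet -> agree -> juliet
i=2: L=hotel R=hotel -> agree -> hotel
i=3: L=juliet R=juliet -> agree -> juliet
i=4: L=juliet=BASE, R=golf -> take RIGHT -> golf
i=5: L=hotel R=hotel -> agree -> hotel
Conflict count: 0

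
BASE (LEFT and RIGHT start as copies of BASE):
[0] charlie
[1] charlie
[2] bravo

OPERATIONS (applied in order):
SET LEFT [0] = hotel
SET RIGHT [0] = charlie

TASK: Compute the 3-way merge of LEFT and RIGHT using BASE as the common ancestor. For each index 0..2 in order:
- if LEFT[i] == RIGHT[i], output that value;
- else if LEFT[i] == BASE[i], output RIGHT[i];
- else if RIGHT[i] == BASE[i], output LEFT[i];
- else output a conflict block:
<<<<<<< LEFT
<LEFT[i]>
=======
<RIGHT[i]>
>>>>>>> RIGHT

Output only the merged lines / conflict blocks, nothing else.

Answer: hotel
charlie
bravo

Derivation:
Final LEFT:  [hotel, charlie, bravo]
Final RIGHT: [charlie, charlie, bravo]
i=0: L=hotel, R=charlie=BASE -> take LEFT -> hotel
i=1: L=charlie R=charlie -> agree -> charlie
i=2: L=bravo R=bravo -> agree -> bravo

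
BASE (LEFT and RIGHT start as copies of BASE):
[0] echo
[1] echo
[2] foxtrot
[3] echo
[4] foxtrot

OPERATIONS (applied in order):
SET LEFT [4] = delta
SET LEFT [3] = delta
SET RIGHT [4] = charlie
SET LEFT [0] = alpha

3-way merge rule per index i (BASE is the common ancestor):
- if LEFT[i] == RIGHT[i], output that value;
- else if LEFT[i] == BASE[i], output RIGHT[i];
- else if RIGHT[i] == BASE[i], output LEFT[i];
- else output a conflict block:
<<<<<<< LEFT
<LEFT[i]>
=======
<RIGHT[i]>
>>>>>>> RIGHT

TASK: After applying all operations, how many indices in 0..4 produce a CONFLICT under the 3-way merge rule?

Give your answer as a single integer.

Answer: 1

Derivation:
Final LEFT:  [alpha, echo, foxtrot, delta, delta]
Final RIGHT: [echo, echo, foxtrot, echo, charlie]
i=0: L=alpha, R=echo=BASE -> take LEFT -> alpha
i=1: L=echo R=echo -> agree -> echo
i=2: L=foxtrot R=foxtrot -> agree -> foxtrot
i=3: L=delta, R=echo=BASE -> take LEFT -> delta
i=4: BASE=foxtrot L=delta R=charlie all differ -> CONFLICT
Conflict count: 1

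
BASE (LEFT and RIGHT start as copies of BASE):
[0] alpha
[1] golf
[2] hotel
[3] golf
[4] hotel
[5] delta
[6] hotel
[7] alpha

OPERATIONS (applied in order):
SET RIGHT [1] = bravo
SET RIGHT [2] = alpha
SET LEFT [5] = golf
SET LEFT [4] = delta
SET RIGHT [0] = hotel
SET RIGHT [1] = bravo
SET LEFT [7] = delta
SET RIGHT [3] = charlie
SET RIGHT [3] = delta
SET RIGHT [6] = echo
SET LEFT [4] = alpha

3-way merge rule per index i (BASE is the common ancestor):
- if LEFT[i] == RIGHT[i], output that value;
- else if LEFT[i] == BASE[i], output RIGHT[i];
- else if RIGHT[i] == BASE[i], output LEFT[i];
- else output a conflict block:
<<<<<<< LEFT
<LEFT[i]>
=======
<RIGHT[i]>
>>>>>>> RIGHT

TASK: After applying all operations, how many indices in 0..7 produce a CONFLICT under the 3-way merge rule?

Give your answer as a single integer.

Answer: 0

Derivation:
Final LEFT:  [alpha, golf, hotel, golf, alpha, golf, hotel, delta]
Final RIGHT: [hotel, bravo, alpha, delta, hotel, delta, echo, alpha]
i=0: L=alpha=BASE, R=hotel -> take RIGHT -> hotel
i=1: L=golf=BASE, R=bravo -> take RIGHT -> bravo
i=2: L=hotel=BASE, R=alpha -> take RIGHT -> alpha
i=3: L=golf=BASE, R=delta -> take RIGHT -> delta
i=4: L=alpha, R=hotel=BASE -> take LEFT -> alpha
i=5: L=golf, R=delta=BASE -> take LEFT -> golf
i=6: L=hotel=BASE, R=echo -> take RIGHT -> echo
i=7: L=delta, R=alpha=BASE -> take LEFT -> delta
Conflict count: 0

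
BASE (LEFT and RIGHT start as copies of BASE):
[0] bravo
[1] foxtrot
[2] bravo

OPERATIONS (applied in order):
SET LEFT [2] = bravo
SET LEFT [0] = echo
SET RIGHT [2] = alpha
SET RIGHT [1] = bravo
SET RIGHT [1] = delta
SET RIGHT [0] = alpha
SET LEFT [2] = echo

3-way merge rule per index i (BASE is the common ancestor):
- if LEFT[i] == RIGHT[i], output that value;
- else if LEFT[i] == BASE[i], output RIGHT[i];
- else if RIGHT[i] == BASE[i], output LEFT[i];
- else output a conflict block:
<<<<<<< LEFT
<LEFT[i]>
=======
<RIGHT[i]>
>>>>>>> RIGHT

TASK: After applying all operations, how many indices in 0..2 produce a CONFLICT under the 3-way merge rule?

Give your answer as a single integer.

Final LEFT:  [echo, foxtrot, echo]
Final RIGHT: [alpha, delta, alpha]
i=0: BASE=bravo L=echo R=alpha all differ -> CONFLICT
i=1: L=foxtrot=BASE, R=delta -> take RIGHT -> delta
i=2: BASE=bravo L=echo R=alpha all differ -> CONFLICT
Conflict count: 2

Answer: 2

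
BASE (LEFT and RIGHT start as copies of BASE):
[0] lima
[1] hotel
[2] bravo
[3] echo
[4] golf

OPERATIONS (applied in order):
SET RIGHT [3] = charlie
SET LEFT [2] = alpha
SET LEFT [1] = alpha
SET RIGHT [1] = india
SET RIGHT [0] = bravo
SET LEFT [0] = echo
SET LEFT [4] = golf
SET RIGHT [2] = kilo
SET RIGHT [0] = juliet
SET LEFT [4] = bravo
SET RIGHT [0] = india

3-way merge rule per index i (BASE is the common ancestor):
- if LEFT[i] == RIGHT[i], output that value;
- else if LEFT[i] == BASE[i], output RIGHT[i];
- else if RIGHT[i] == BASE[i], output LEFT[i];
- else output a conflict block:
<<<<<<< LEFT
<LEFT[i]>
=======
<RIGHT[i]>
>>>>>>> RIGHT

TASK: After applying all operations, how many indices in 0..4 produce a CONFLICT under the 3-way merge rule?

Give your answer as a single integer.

Final LEFT:  [echo, alpha, alpha, echo, bravo]
Final RIGHT: [india, india, kilo, charlie, golf]
i=0: BASE=lima L=echo R=india all differ -> CONFLICT
i=1: BASE=hotel L=alpha R=india all differ -> CONFLICT
i=2: BASE=bravo L=alpha R=kilo all differ -> CONFLICT
i=3: L=echo=BASE, R=charlie -> take RIGHT -> charlie
i=4: L=bravo, R=golf=BASE -> take LEFT -> bravo
Conflict count: 3

Answer: 3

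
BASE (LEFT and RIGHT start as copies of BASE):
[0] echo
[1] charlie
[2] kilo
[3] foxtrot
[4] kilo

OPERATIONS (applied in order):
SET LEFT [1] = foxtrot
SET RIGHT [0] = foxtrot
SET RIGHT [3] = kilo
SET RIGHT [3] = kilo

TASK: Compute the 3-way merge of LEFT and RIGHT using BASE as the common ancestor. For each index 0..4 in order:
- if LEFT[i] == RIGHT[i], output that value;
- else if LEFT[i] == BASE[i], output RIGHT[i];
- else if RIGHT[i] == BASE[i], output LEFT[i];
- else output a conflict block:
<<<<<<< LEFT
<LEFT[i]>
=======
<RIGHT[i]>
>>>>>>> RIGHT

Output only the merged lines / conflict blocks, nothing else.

Answer: foxtrot
foxtrot
kilo
kilo
kilo

Derivation:
Final LEFT:  [echo, foxtrot, kilo, foxtrot, kilo]
Final RIGHT: [foxtrot, charlie, kilo, kilo, kilo]
i=0: L=echo=BASE, R=foxtrot -> take RIGHT -> foxtrot
i=1: L=foxtrot, R=charlie=BASE -> take LEFT -> foxtrot
i=2: L=kilo R=kilo -> agree -> kilo
i=3: L=foxtrot=BASE, R=kilo -> take RIGHT -> kilo
i=4: L=kilo R=kilo -> agree -> kilo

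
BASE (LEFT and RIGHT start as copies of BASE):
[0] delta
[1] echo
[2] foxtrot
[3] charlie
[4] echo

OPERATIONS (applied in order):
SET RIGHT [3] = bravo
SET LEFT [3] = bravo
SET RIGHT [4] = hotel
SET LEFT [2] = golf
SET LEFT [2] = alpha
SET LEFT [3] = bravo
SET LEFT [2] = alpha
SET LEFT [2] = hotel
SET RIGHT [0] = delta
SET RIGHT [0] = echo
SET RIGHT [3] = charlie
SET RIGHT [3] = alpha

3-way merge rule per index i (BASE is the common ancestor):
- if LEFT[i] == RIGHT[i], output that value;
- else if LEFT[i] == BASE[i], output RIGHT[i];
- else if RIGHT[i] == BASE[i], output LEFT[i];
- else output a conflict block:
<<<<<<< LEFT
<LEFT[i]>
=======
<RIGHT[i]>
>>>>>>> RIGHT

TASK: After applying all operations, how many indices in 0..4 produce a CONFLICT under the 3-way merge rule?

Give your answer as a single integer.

Answer: 1

Derivation:
Final LEFT:  [delta, echo, hotel, bravo, echo]
Final RIGHT: [echo, echo, foxtrot, alpha, hotel]
i=0: L=delta=BASE, R=echo -> take RIGHT -> echo
i=1: L=echo R=echo -> agree -> echo
i=2: L=hotel, R=foxtrot=BASE -> take LEFT -> hotel
i=3: BASE=charlie L=bravo R=alpha all differ -> CONFLICT
i=4: L=echo=BASE, R=hotel -> take RIGHT -> hotel
Conflict count: 1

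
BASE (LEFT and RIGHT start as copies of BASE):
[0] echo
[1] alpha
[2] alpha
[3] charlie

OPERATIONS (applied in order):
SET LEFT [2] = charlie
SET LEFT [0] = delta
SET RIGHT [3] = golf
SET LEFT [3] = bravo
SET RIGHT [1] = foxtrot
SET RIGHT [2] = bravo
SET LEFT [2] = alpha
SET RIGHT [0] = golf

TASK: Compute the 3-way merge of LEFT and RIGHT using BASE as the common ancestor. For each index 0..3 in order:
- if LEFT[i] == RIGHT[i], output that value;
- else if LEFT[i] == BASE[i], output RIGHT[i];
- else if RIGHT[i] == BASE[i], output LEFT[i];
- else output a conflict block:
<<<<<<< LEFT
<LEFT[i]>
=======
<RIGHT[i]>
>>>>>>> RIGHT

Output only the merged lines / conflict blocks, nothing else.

Final LEFT:  [delta, alpha, alpha, bravo]
Final RIGHT: [golf, foxtrot, bravo, golf]
i=0: BASE=echo L=delta R=golf all differ -> CONFLICT
i=1: L=alpha=BASE, R=foxtrot -> take RIGHT -> foxtrot
i=2: L=alpha=BASE, R=bravo -> take RIGHT -> bravo
i=3: BASE=charlie L=bravo R=golf all differ -> CONFLICT

Answer: <<<<<<< LEFT
delta
=======
golf
>>>>>>> RIGHT
foxtrot
bravo
<<<<<<< LEFT
bravo
=======
golf
>>>>>>> RIGHT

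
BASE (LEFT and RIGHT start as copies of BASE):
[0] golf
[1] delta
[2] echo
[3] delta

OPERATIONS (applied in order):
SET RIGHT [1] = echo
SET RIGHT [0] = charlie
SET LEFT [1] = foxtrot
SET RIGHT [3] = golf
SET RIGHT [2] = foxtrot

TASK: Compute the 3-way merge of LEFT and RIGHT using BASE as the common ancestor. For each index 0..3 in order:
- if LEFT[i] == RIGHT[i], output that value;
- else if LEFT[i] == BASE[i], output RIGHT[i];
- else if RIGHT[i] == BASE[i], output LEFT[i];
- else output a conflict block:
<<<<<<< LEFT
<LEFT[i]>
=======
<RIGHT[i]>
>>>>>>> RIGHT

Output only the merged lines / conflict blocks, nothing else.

Final LEFT:  [golf, foxtrot, echo, delta]
Final RIGHT: [charlie, echo, foxtrot, golf]
i=0: L=golf=BASE, R=charlie -> take RIGHT -> charlie
i=1: BASE=delta L=foxtrot R=echo all differ -> CONFLICT
i=2: L=echo=BASE, R=foxtrot -> take RIGHT -> foxtrot
i=3: L=delta=BASE, R=golf -> take RIGHT -> golf

Answer: charlie
<<<<<<< LEFT
foxtrot
=======
echo
>>>>>>> RIGHT
foxtrot
golf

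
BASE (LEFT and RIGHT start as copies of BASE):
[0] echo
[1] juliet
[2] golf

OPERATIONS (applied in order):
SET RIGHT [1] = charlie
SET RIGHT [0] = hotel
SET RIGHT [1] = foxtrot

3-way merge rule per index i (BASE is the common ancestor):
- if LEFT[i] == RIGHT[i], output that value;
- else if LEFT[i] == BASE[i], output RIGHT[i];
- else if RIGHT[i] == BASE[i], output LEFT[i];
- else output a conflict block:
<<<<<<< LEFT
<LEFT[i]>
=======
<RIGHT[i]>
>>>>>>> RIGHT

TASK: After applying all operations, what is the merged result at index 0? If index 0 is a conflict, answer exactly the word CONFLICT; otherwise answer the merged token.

Answer: hotel

Derivation:
Final LEFT:  [echo, juliet, golf]
Final RIGHT: [hotel, foxtrot, golf]
i=0: L=echo=BASE, R=hotel -> take RIGHT -> hotel
i=1: L=juliet=BASE, R=foxtrot -> take RIGHT -> foxtrot
i=2: L=golf R=golf -> agree -> golf
Index 0 -> hotel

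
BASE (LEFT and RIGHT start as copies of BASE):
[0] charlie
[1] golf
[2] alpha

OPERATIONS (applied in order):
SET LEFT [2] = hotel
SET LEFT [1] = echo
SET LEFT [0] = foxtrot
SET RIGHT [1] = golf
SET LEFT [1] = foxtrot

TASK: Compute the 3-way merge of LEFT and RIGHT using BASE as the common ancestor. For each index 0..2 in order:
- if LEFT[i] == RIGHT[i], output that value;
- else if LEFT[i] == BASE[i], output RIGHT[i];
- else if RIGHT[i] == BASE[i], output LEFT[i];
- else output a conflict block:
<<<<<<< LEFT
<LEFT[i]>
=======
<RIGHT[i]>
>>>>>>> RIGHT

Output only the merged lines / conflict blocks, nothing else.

Final LEFT:  [foxtrot, foxtrot, hotel]
Final RIGHT: [charlie, golf, alpha]
i=0: L=foxtrot, R=charlie=BASE -> take LEFT -> foxtrot
i=1: L=foxtrot, R=golf=BASE -> take LEFT -> foxtrot
i=2: L=hotel, R=alpha=BASE -> take LEFT -> hotel

Answer: foxtrot
foxtrot
hotel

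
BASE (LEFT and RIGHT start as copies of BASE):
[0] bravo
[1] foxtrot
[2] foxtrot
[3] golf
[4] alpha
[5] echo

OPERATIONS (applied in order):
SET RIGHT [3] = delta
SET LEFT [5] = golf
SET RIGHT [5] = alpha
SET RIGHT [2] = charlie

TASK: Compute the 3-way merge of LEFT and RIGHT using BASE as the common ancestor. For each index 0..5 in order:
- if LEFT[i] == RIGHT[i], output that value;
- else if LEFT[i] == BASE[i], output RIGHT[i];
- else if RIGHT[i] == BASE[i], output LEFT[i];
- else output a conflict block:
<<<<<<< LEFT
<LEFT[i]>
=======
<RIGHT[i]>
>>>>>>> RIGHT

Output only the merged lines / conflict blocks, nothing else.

Answer: bravo
foxtrot
charlie
delta
alpha
<<<<<<< LEFT
golf
=======
alpha
>>>>>>> RIGHT

Derivation:
Final LEFT:  [bravo, foxtrot, foxtrot, golf, alpha, golf]
Final RIGHT: [bravo, foxtrot, charlie, delta, alpha, alpha]
i=0: L=bravo R=bravo -> agree -> bravo
i=1: L=foxtrot R=foxtrot -> agree -> foxtrot
i=2: L=foxtrot=BASE, R=charlie -> take RIGHT -> charlie
i=3: L=golf=BASE, R=delta -> take RIGHT -> delta
i=4: L=alpha R=alpha -> agree -> alpha
i=5: BASE=echo L=golf R=alpha all differ -> CONFLICT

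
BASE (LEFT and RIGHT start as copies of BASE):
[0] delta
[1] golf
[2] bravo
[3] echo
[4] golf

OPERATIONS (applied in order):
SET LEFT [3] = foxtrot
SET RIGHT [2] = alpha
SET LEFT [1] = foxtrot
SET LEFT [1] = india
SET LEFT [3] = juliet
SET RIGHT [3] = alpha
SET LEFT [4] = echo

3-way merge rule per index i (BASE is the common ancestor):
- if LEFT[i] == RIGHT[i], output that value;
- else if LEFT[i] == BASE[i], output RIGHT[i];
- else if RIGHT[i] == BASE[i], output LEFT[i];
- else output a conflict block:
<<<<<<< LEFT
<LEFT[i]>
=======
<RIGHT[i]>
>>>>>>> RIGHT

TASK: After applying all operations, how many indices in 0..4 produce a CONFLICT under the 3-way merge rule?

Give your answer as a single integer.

Answer: 1

Derivation:
Final LEFT:  [delta, india, bravo, juliet, echo]
Final RIGHT: [delta, golf, alpha, alpha, golf]
i=0: L=delta R=delta -> agree -> delta
i=1: L=india, R=golf=BASE -> take LEFT -> india
i=2: L=bravo=BASE, R=alpha -> take RIGHT -> alpha
i=3: BASE=echo L=juliet R=alpha all differ -> CONFLICT
i=4: L=echo, R=golf=BASE -> take LEFT -> echo
Conflict count: 1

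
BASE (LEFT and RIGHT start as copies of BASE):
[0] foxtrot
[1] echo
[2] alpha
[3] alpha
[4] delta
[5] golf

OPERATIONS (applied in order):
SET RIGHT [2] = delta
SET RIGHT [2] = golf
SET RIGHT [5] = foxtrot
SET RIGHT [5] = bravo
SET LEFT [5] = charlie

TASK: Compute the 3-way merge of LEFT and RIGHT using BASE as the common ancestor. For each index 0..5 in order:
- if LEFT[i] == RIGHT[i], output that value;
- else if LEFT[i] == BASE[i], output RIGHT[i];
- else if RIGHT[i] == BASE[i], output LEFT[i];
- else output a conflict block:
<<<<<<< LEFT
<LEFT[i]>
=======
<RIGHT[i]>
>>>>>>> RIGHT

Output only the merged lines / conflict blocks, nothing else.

Answer: foxtrot
echo
golf
alpha
delta
<<<<<<< LEFT
charlie
=======
bravo
>>>>>>> RIGHT

Derivation:
Final LEFT:  [foxtrot, echo, alpha, alpha, delta, charlie]
Final RIGHT: [foxtrot, echo, golf, alpha, delta, bravo]
i=0: L=foxtrot R=foxtrot -> agree -> foxtrot
i=1: L=echo R=echo -> agree -> echo
i=2: L=alpha=BASE, R=golf -> take RIGHT -> golf
i=3: L=alpha R=alpha -> agree -> alpha
i=4: L=delta R=delta -> agree -> delta
i=5: BASE=golf L=charlie R=bravo all differ -> CONFLICT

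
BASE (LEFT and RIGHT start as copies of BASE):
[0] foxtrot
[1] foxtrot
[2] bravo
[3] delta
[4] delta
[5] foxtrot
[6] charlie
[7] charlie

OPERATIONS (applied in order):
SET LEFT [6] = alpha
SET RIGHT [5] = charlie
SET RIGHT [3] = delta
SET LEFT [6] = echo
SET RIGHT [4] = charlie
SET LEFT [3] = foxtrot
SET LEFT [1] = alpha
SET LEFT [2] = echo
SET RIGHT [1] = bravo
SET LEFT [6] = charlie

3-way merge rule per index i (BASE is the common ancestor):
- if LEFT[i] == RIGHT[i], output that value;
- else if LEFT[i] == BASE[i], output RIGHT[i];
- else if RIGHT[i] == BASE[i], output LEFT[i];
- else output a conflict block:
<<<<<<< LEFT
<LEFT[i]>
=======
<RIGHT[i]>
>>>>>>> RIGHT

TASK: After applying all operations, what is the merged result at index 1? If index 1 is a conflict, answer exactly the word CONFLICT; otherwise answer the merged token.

Final LEFT:  [foxtrot, alpha, echo, foxtrot, delta, foxtrot, charlie, charlie]
Final RIGHT: [foxtrot, bravo, bravo, delta, charlie, charlie, charlie, charlie]
i=0: L=foxtrot R=foxtrot -> agree -> foxtrot
i=1: BASE=foxtrot L=alpha R=bravo all differ -> CONFLICT
i=2: L=echo, R=bravo=BASE -> take LEFT -> echo
i=3: L=foxtrot, R=delta=BASE -> take LEFT -> foxtrot
i=4: L=delta=BASE, R=charlie -> take RIGHT -> charlie
i=5: L=foxtrot=BASE, R=charlie -> take RIGHT -> charlie
i=6: L=charlie R=charlie -> agree -> charlie
i=7: L=charlie R=charlie -> agree -> charlie
Index 1 -> CONFLICT

Answer: CONFLICT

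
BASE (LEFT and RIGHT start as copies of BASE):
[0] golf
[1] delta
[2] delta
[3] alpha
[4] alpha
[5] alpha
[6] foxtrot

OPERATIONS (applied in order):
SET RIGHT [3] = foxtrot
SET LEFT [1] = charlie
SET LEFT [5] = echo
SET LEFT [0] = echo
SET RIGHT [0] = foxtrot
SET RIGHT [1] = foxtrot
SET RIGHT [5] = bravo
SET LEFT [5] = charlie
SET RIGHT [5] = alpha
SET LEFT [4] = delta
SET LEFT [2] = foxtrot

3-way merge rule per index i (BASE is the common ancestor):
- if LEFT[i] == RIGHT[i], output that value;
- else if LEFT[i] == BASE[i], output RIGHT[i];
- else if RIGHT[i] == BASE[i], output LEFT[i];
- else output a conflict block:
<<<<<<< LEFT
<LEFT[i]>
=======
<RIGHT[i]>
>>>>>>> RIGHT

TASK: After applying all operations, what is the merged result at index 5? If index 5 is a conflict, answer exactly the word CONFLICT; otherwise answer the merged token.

Final LEFT:  [echo, charlie, foxtrot, alpha, delta, charlie, foxtrot]
Final RIGHT: [foxtrot, foxtrot, delta, foxtrot, alpha, alpha, foxtrot]
i=0: BASE=golf L=echo R=foxtrot all differ -> CONFLICT
i=1: BASE=delta L=charlie R=foxtrot all differ -> CONFLICT
i=2: L=foxtrot, R=delta=BASE -> take LEFT -> foxtrot
i=3: L=alpha=BASE, R=foxtrot -> take RIGHT -> foxtrot
i=4: L=delta, R=alpha=BASE -> take LEFT -> delta
i=5: L=charlie, R=alpha=BASE -> take LEFT -> charlie
i=6: L=foxtrot R=foxtrot -> agree -> foxtrot
Index 5 -> charlie

Answer: charlie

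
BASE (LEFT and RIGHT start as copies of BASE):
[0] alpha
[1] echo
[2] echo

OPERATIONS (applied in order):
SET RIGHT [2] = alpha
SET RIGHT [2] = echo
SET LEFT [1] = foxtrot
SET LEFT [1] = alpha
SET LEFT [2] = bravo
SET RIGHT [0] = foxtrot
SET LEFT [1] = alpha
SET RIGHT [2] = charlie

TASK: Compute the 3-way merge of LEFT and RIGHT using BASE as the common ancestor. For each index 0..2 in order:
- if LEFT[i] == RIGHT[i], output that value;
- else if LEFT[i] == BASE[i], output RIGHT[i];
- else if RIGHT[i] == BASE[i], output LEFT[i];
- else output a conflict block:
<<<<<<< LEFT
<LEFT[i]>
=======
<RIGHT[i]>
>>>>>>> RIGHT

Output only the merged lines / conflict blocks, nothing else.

Answer: foxtrot
alpha
<<<<<<< LEFT
bravo
=======
charlie
>>>>>>> RIGHT

Derivation:
Final LEFT:  [alpha, alpha, bravo]
Final RIGHT: [foxtrot, echo, charlie]
i=0: L=alpha=BASE, R=foxtrot -> take RIGHT -> foxtrot
i=1: L=alpha, R=echo=BASE -> take LEFT -> alpha
i=2: BASE=echo L=bravo R=charlie all differ -> CONFLICT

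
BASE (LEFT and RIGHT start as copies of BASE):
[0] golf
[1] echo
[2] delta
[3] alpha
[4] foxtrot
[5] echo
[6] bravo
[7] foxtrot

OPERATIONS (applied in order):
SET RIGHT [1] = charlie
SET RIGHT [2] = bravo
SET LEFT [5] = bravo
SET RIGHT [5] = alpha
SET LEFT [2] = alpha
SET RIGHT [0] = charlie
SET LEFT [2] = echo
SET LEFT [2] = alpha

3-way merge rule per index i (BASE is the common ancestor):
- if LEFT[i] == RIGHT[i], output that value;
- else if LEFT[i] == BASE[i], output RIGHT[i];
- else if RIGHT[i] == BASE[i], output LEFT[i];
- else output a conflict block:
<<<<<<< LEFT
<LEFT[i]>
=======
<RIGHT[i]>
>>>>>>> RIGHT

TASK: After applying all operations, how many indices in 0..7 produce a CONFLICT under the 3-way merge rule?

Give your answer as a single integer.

Answer: 2

Derivation:
Final LEFT:  [golf, echo, alpha, alpha, foxtrot, bravo, bravo, foxtrot]
Final RIGHT: [charlie, charlie, bravo, alpha, foxtrot, alpha, bravo, foxtrot]
i=0: L=golf=BASE, R=charlie -> take RIGHT -> charlie
i=1: L=echo=BASE, R=charlie -> take RIGHT -> charlie
i=2: BASE=delta L=alpha R=bravo all differ -> CONFLICT
i=3: L=alpha R=alpha -> agree -> alpha
i=4: L=foxtrot R=foxtrot -> agree -> foxtrot
i=5: BASE=echo L=bravo R=alpha all differ -> CONFLICT
i=6: L=bravo R=bravo -> agree -> bravo
i=7: L=foxtrot R=foxtrot -> agree -> foxtrot
Conflict count: 2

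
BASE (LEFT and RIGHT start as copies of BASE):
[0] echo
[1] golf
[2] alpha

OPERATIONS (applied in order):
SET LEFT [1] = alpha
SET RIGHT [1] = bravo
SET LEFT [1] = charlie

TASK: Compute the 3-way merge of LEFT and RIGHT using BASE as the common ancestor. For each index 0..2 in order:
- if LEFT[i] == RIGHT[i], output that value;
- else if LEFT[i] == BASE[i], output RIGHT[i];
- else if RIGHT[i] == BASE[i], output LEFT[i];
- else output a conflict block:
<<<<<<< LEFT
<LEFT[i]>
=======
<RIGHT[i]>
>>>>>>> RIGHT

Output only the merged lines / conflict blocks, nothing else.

Answer: echo
<<<<<<< LEFT
charlie
=======
bravo
>>>>>>> RIGHT
alpha

Derivation:
Final LEFT:  [echo, charlie, alpha]
Final RIGHT: [echo, bravo, alpha]
i=0: L=echo R=echo -> agree -> echo
i=1: BASE=golf L=charlie R=bravo all differ -> CONFLICT
i=2: L=alpha R=alpha -> agree -> alpha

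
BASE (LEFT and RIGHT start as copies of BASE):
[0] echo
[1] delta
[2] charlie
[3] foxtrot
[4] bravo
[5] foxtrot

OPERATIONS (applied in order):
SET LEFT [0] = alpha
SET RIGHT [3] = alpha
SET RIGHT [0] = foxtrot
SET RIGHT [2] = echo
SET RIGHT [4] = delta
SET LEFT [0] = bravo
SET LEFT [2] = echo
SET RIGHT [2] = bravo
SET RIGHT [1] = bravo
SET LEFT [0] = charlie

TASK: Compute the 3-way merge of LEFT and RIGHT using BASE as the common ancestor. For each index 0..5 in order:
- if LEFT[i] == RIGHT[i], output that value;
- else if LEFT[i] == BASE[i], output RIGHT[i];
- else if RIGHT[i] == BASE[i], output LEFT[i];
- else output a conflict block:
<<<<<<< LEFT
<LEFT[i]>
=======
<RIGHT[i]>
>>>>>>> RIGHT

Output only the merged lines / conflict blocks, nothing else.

Answer: <<<<<<< LEFT
charlie
=======
foxtrot
>>>>>>> RIGHT
bravo
<<<<<<< LEFT
echo
=======
bravo
>>>>>>> RIGHT
alpha
delta
foxtrot

Derivation:
Final LEFT:  [charlie, delta, echo, foxtrot, bravo, foxtrot]
Final RIGHT: [foxtrot, bravo, bravo, alpha, delta, foxtrot]
i=0: BASE=echo L=charlie R=foxtrot all differ -> CONFLICT
i=1: L=delta=BASE, R=bravo -> take RIGHT -> bravo
i=2: BASE=charlie L=echo R=bravo all differ -> CONFLICT
i=3: L=foxtrot=BASE, R=alpha -> take RIGHT -> alpha
i=4: L=bravo=BASE, R=delta -> take RIGHT -> delta
i=5: L=foxtrot R=foxtrot -> agree -> foxtrot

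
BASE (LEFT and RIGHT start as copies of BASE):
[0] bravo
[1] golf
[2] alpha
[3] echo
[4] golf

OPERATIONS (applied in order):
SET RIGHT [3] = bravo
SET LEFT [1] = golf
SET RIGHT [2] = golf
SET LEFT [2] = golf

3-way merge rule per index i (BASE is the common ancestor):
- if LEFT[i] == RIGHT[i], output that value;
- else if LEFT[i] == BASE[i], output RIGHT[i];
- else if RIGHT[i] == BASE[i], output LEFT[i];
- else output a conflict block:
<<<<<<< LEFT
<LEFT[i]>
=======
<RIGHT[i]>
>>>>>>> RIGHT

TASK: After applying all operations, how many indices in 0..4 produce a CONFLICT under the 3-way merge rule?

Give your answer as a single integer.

Answer: 0

Derivation:
Final LEFT:  [bravo, golf, golf, echo, golf]
Final RIGHT: [bravo, golf, golf, bravo, golf]
i=0: L=bravo R=bravo -> agree -> bravo
i=1: L=golf R=golf -> agree -> golf
i=2: L=golf R=golf -> agree -> golf
i=3: L=echo=BASE, R=bravo -> take RIGHT -> bravo
i=4: L=golf R=golf -> agree -> golf
Conflict count: 0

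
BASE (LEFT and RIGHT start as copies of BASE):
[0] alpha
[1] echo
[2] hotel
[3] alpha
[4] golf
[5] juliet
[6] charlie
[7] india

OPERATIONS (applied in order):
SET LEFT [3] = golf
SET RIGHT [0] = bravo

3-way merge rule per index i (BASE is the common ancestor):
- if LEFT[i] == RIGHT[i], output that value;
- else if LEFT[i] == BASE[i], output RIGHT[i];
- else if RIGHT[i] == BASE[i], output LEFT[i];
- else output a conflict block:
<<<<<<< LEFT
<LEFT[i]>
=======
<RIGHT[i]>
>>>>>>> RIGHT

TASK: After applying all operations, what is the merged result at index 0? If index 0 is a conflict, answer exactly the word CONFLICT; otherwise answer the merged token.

Final LEFT:  [alpha, echo, hotel, golf, golf, juliet, charlie, india]
Final RIGHT: [bravo, echo, hotel, alpha, golf, juliet, charlie, india]
i=0: L=alpha=BASE, R=bravo -> take RIGHT -> bravo
i=1: L=echo R=echo -> agree -> echo
i=2: L=hotel R=hotel -> agree -> hotel
i=3: L=golf, R=alpha=BASE -> take LEFT -> golf
i=4: L=golf R=golf -> agree -> golf
i=5: L=juliet R=juliet -> agree -> juliet
i=6: L=charlie R=charlie -> agree -> charlie
i=7: L=india R=india -> agree -> india
Index 0 -> bravo

Answer: bravo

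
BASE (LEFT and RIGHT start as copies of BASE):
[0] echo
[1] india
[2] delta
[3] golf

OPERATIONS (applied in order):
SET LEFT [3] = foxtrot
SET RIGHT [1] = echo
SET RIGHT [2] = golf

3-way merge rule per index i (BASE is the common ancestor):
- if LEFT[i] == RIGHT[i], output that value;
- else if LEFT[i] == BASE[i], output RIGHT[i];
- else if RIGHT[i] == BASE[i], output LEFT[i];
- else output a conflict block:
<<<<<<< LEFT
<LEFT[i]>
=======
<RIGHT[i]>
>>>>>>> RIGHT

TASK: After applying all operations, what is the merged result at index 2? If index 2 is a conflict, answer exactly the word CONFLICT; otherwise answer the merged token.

Answer: golf

Derivation:
Final LEFT:  [echo, india, delta, foxtrot]
Final RIGHT: [echo, echo, golf, golf]
i=0: L=echo R=echo -> agree -> echo
i=1: L=india=BASE, R=echo -> take RIGHT -> echo
i=2: L=delta=BASE, R=golf -> take RIGHT -> golf
i=3: L=foxtrot, R=golf=BASE -> take LEFT -> foxtrot
Index 2 -> golf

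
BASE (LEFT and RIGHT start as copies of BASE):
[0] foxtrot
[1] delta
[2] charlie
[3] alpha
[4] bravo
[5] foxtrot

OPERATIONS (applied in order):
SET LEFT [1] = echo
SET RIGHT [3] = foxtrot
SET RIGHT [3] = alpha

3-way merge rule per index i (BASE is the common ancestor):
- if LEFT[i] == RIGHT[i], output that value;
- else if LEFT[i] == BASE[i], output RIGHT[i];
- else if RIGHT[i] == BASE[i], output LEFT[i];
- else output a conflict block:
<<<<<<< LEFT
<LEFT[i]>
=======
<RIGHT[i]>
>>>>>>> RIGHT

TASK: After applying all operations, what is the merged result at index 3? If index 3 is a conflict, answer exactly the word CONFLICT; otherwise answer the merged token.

Final LEFT:  [foxtrot, echo, charlie, alpha, bravo, foxtrot]
Final RIGHT: [foxtrot, delta, charlie, alpha, bravo, foxtrot]
i=0: L=foxtrot R=foxtrot -> agree -> foxtrot
i=1: L=echo, R=delta=BASE -> take LEFT -> echo
i=2: L=charlie R=charlie -> agree -> charlie
i=3: L=alpha R=alpha -> agree -> alpha
i=4: L=bravo R=bravo -> agree -> bravo
i=5: L=foxtrot R=foxtrot -> agree -> foxtrot
Index 3 -> alpha

Answer: alpha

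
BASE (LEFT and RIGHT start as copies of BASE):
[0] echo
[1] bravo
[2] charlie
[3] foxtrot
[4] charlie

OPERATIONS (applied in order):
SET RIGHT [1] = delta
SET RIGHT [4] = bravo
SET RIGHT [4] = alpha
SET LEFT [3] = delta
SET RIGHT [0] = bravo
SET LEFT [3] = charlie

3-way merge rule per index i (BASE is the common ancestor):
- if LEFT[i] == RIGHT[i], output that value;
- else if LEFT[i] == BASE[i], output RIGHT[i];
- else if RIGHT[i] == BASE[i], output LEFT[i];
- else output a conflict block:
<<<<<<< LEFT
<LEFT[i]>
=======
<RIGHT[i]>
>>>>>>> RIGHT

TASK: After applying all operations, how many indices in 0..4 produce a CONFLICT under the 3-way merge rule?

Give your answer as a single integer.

Final LEFT:  [echo, bravo, charlie, charlie, charlie]
Final RIGHT: [bravo, delta, charlie, foxtrot, alpha]
i=0: L=echo=BASE, R=bravo -> take RIGHT -> bravo
i=1: L=bravo=BASE, R=delta -> take RIGHT -> delta
i=2: L=charlie R=charlie -> agree -> charlie
i=3: L=charlie, R=foxtrot=BASE -> take LEFT -> charlie
i=4: L=charlie=BASE, R=alpha -> take RIGHT -> alpha
Conflict count: 0

Answer: 0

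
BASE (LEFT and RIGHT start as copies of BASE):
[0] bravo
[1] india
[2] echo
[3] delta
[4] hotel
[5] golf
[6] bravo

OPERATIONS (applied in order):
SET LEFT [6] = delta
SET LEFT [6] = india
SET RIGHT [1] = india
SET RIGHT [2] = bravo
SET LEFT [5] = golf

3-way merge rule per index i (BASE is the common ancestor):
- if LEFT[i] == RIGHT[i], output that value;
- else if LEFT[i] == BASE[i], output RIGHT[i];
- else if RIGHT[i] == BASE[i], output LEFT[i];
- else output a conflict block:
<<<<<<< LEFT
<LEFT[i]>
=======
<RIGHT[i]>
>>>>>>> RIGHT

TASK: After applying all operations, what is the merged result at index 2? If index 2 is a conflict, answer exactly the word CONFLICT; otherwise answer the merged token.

Answer: bravo

Derivation:
Final LEFT:  [bravo, india, echo, delta, hotel, golf, india]
Final RIGHT: [bravo, india, bravo, delta, hotel, golf, bravo]
i=0: L=bravo R=bravo -> agree -> bravo
i=1: L=india R=india -> agree -> india
i=2: L=echo=BASE, R=bravo -> take RIGHT -> bravo
i=3: L=delta R=delta -> agree -> delta
i=4: L=hotel R=hotel -> agree -> hotel
i=5: L=golf R=golf -> agree -> golf
i=6: L=india, R=bravo=BASE -> take LEFT -> india
Index 2 -> bravo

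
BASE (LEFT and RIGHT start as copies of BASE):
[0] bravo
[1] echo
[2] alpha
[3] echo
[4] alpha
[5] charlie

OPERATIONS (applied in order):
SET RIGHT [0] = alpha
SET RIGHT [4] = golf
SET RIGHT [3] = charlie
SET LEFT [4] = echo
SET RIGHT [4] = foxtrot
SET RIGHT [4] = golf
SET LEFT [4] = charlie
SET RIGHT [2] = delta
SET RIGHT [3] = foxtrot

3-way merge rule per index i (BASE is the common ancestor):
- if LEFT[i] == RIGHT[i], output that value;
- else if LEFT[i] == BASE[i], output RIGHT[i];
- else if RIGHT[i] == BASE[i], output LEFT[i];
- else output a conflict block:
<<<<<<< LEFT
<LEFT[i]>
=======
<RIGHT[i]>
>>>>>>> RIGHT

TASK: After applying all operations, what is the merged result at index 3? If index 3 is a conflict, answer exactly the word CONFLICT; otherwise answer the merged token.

Answer: foxtrot

Derivation:
Final LEFT:  [bravo, echo, alpha, echo, charlie, charlie]
Final RIGHT: [alpha, echo, delta, foxtrot, golf, charlie]
i=0: L=bravo=BASE, R=alpha -> take RIGHT -> alpha
i=1: L=echo R=echo -> agree -> echo
i=2: L=alpha=BASE, R=delta -> take RIGHT -> delta
i=3: L=echo=BASE, R=foxtrot -> take RIGHT -> foxtrot
i=4: BASE=alpha L=charlie R=golf all differ -> CONFLICT
i=5: L=charlie R=charlie -> agree -> charlie
Index 3 -> foxtrot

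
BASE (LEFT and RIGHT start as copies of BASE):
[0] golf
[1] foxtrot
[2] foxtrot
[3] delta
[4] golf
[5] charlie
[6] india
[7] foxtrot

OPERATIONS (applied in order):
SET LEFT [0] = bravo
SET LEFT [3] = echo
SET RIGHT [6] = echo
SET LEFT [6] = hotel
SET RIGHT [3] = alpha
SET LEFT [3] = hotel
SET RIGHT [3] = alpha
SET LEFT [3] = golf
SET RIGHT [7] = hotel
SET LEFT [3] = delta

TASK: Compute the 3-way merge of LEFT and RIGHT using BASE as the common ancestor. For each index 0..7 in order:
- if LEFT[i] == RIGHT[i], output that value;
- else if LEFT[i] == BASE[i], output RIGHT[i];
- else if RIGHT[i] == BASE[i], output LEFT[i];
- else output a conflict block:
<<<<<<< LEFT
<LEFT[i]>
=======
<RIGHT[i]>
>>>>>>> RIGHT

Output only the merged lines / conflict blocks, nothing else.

Answer: bravo
foxtrot
foxtrot
alpha
golf
charlie
<<<<<<< LEFT
hotel
=======
echo
>>>>>>> RIGHT
hotel

Derivation:
Final LEFT:  [bravo, foxtrot, foxtrot, delta, golf, charlie, hotel, foxtrot]
Final RIGHT: [golf, foxtrot, foxtrot, alpha, golf, charlie, echo, hotel]
i=0: L=bravo, R=golf=BASE -> take LEFT -> bravo
i=1: L=foxtrot R=foxtrot -> agree -> foxtrot
i=2: L=foxtrot R=foxtrot -> agree -> foxtrot
i=3: L=delta=BASE, R=alpha -> take RIGHT -> alpha
i=4: L=golf R=golf -> agree -> golf
i=5: L=charlie R=charlie -> agree -> charlie
i=6: BASE=india L=hotel R=echo all differ -> CONFLICT
i=7: L=foxtrot=BASE, R=hotel -> take RIGHT -> hotel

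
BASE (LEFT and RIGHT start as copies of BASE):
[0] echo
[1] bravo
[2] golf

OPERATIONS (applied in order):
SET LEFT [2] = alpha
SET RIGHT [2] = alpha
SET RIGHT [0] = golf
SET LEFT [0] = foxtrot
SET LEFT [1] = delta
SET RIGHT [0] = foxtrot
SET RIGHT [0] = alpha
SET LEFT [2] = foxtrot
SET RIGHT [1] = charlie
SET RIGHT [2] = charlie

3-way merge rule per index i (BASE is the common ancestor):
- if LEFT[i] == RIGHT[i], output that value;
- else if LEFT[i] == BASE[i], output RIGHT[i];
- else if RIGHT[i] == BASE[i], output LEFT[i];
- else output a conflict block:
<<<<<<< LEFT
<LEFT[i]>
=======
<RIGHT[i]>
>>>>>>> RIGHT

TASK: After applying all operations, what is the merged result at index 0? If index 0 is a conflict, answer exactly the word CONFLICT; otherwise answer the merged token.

Answer: CONFLICT

Derivation:
Final LEFT:  [foxtrot, delta, foxtrot]
Final RIGHT: [alpha, charlie, charlie]
i=0: BASE=echo L=foxtrot R=alpha all differ -> CONFLICT
i=1: BASE=bravo L=delta R=charlie all differ -> CONFLICT
i=2: BASE=golf L=foxtrot R=charlie all differ -> CONFLICT
Index 0 -> CONFLICT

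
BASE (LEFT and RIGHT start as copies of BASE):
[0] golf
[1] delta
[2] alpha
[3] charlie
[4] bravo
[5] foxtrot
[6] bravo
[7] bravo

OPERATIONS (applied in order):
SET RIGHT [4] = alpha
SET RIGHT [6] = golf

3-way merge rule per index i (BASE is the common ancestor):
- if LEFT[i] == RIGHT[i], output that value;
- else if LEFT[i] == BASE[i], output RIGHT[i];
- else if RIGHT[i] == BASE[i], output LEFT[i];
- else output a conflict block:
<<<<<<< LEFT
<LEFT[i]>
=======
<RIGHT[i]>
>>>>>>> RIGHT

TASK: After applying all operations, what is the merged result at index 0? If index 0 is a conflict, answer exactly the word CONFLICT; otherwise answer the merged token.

Final LEFT:  [golf, delta, alpha, charlie, bravo, foxtrot, bravo, bravo]
Final RIGHT: [golf, delta, alpha, charlie, alpha, foxtrot, golf, bravo]
i=0: L=golf R=golf -> agree -> golf
i=1: L=delta R=delta -> agree -> delta
i=2: L=alpha R=alpha -> agree -> alpha
i=3: L=charlie R=charlie -> agree -> charlie
i=4: L=bravo=BASE, R=alpha -> take RIGHT -> alpha
i=5: L=foxtrot R=foxtrot -> agree -> foxtrot
i=6: L=bravo=BASE, R=golf -> take RIGHT -> golf
i=7: L=bravo R=bravo -> agree -> bravo
Index 0 -> golf

Answer: golf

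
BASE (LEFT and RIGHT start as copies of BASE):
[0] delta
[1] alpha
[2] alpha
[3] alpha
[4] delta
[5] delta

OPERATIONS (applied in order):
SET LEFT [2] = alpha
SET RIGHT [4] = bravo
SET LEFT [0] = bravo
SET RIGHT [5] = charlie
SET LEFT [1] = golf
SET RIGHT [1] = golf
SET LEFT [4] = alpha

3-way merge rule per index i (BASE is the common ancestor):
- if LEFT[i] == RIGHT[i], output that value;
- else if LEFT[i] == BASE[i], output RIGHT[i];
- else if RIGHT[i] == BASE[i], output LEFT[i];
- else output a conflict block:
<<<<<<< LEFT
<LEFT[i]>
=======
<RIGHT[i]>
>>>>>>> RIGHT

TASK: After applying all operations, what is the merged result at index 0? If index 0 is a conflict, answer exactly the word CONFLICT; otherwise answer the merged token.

Answer: bravo

Derivation:
Final LEFT:  [bravo, golf, alpha, alpha, alpha, delta]
Final RIGHT: [delta, golf, alpha, alpha, bravo, charlie]
i=0: L=bravo, R=delta=BASE -> take LEFT -> bravo
i=1: L=golf R=golf -> agree -> golf
i=2: L=alpha R=alpha -> agree -> alpha
i=3: L=alpha R=alpha -> agree -> alpha
i=4: BASE=delta L=alpha R=bravo all differ -> CONFLICT
i=5: L=delta=BASE, R=charlie -> take RIGHT -> charlie
Index 0 -> bravo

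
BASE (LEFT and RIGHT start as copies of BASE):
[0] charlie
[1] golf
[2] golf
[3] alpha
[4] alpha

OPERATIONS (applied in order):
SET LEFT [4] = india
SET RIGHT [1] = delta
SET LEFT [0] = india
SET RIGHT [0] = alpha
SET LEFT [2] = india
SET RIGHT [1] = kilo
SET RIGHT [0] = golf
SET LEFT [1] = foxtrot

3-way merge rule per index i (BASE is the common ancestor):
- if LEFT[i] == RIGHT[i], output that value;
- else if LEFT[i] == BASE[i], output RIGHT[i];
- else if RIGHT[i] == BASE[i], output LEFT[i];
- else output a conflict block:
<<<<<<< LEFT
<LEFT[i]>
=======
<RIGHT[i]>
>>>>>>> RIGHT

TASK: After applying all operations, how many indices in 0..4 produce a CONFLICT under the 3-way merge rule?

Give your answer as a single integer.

Final LEFT:  [india, foxtrot, india, alpha, india]
Final RIGHT: [golf, kilo, golf, alpha, alpha]
i=0: BASE=charlie L=india R=golf all differ -> CONFLICT
i=1: BASE=golf L=foxtrot R=kilo all differ -> CONFLICT
i=2: L=india, R=golf=BASE -> take LEFT -> india
i=3: L=alpha R=alpha -> agree -> alpha
i=4: L=india, R=alpha=BASE -> take LEFT -> india
Conflict count: 2

Answer: 2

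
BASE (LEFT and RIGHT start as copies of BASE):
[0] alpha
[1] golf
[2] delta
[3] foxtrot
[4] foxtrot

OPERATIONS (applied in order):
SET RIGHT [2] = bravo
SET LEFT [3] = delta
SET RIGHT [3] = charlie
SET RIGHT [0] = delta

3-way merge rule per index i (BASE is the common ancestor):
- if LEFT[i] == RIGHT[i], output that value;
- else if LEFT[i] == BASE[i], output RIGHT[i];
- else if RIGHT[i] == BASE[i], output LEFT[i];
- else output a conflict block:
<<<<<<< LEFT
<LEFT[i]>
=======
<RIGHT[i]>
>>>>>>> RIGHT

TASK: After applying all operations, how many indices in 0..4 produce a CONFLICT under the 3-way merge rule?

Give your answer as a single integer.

Answer: 1

Derivation:
Final LEFT:  [alpha, golf, delta, delta, foxtrot]
Final RIGHT: [delta, golf, bravo, charlie, foxtrot]
i=0: L=alpha=BASE, R=delta -> take RIGHT -> delta
i=1: L=golf R=golf -> agree -> golf
i=2: L=delta=BASE, R=bravo -> take RIGHT -> bravo
i=3: BASE=foxtrot L=delta R=charlie all differ -> CONFLICT
i=4: L=foxtrot R=foxtrot -> agree -> foxtrot
Conflict count: 1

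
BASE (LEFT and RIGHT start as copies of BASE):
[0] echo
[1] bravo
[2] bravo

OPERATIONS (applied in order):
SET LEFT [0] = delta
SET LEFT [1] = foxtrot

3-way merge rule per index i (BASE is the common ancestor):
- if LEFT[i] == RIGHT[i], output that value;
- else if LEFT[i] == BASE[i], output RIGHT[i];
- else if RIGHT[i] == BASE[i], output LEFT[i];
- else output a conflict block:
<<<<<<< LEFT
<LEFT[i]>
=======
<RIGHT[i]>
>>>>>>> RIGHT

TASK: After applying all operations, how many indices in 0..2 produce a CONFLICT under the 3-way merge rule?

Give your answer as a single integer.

Final LEFT:  [delta, foxtrot, bravo]
Final RIGHT: [echo, bravo, bravo]
i=0: L=delta, R=echo=BASE -> take LEFT -> delta
i=1: L=foxtrot, R=bravo=BASE -> take LEFT -> foxtrot
i=2: L=bravo R=bravo -> agree -> bravo
Conflict count: 0

Answer: 0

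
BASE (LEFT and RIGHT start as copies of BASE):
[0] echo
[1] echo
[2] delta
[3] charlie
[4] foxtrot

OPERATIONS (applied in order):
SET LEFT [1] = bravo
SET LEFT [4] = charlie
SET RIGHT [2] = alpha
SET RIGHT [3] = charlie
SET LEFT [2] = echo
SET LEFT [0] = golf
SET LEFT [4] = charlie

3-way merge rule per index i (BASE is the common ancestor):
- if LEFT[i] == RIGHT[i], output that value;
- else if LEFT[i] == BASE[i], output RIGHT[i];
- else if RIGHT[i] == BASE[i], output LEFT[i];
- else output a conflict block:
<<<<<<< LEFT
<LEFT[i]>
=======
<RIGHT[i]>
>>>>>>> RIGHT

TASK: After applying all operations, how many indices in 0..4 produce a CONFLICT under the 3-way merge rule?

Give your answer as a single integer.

Answer: 1

Derivation:
Final LEFT:  [golf, bravo, echo, charlie, charlie]
Final RIGHT: [echo, echo, alpha, charlie, foxtrot]
i=0: L=golf, R=echo=BASE -> take LEFT -> golf
i=1: L=bravo, R=echo=BASE -> take LEFT -> bravo
i=2: BASE=delta L=echo R=alpha all differ -> CONFLICT
i=3: L=charlie R=charlie -> agree -> charlie
i=4: L=charlie, R=foxtrot=BASE -> take LEFT -> charlie
Conflict count: 1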